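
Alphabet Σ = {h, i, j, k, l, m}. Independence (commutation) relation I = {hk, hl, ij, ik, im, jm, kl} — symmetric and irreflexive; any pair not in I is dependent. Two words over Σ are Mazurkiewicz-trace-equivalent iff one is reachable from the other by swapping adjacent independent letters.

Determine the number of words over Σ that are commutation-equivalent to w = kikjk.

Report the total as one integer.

5

0(k) covers ∅
1(i) covers ∅
2(k) covers 0:k
3(j) covers 2:k
4(k) covers 3:j
floor of heap: 0:k, 1:i
completions by unplaced set U, small U first (add the entries for U minus each lowest piece of U):
  |U|=1: {1}:1  {4}:1
  |U|=2: {1,4}:2  {3,4}:1
  |U|=3: {1,3,4}:3  {2,3,4}:1
  start at 0(k): 4
  start at 1(i): 1
sum over floor = 5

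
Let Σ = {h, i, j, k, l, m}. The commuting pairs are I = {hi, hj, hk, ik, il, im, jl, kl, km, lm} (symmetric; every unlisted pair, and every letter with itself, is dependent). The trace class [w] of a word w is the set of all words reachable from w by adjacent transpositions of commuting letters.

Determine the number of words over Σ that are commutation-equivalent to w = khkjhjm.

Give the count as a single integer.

#0=k has no predecessor
#1=h has no predecessor
#2=k depends on [0:k]
#3=j depends on [2:k]
#4=h depends on [1:h]
#5=j depends on [3:j]
#6=m depends on [4:h, 5:j]
sources: [0:k, 1:h]
N(rest) = Σ N(rest − s) over sources s of rest; N(one piece) = 1:
  size 1 → [6]=1
  size 2 → [4,6]=1  [5,6]=1
  size 3 → [1,4,6]=1  [3,5,6]=1  [4,5,6]=2
  size 4 → [1,4,5,6]=3  [2,3,5,6]=1  [3,4,5,6]=3
  size 5 → [0,2,3,5,6]=1  [1,3,4,5,6]=6  [2,3,4,5,6]=4
  first=0(k) contributes 10
  first=1(h) contributes 5
|[w]| = 15

15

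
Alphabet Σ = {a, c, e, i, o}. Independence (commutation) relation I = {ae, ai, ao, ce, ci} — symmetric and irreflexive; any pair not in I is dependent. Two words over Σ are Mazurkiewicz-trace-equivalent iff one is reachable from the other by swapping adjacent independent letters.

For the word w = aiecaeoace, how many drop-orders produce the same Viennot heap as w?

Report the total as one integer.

0(a) covers ∅
1(i) covers ∅
2(e) covers 1:i
3(c) covers 0:a
4(a) covers 3:c
5(e) covers 2:e
6(o) covers 3:c, 5:e
7(a) covers 4:a
8(c) covers 6:o, 7:a
9(e) covers 6:o
floor of heap: 0:a, 1:i
completions by unplaced set U, small U first (add the entries for U minus each lowest piece of U):
  |U|=1: {8}:1  {9}:1
  |U|=2: {7,8}:1  {8,9}:2
  |U|=3: {4,7,8}:1  {6,8,9}:2  {7,8,9}:3
  |U|=4: {4,7,8,9}:4  {5,6,8,9}:2  {6,7,8,9}:5
  |U|=5: {2,5,6,8,9}:2  {4,6,7,8,9}:9  {5,6,7,8,9}:7
  |U|=6: {1,2,5,6,8,9}:2  {2,5,6,7,8,9}:9  {3,4,6,7,8,9}:9  {4,5,6,7,8,9}:16
  |U|=7: {0,3,4,6,7,8,9}:9  {1,2,5,6,7,8,9}:11  {2,4,5,6,7,8,9}:25  {3,4,5,6,7,8,9}:25
  |U|=8: {0,3,4,5,6,7,8,9}:34  {1,2,4,5,6,7,8,9}:36  {2,3,4,5,6,7,8,9}:50
  start at 0(a): 86
  start at 1(i): 84
sum over floor = 170

170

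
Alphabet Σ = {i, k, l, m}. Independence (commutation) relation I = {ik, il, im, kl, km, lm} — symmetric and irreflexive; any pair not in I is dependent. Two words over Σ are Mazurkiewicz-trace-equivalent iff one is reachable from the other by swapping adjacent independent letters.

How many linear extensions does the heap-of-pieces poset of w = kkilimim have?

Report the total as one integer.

drop 0:k onto floor
drop 1:k onto {0:k}
drop 2:i onto floor
drop 3:l onto floor
drop 4:i onto {2:i}
drop 5:m onto floor
drop 6:i onto {4:i}
drop 7:m onto {5:m}
ground layer = {0:k, 2:i, 3:l, 5:m}
drop-orders for the pieces not yet dropped (sum over which currently-grounded one goes next):
  1 to go: {1} 1  {3} 1  {6} 1  {7} 1
  2 to go: {0,1} 1  {1,3} 2  {1,6} 2  {1,7} 2  {3,6} 2  {3,7} 2  {4,6} 1  {5,7} 1  {6,7} 2
  3 to go: {0,1,3} 3  {0,1,6} 3  {0,1,7} 3  {1,3,6} 6  {1,3,7} 6  {1,4,6} 3  {1,5,7} 3  {1,6,7} 6  {2,4,6} 1  {3,4,6} 3  {3,5,7} 3  {3,6,7} 6  {4,6,7} 3  {5,6,7} 3
  4 to go: {0,1,3,6} 12  {0,1,3,7} 12  {0,1,4,6} 6  {0,1,5,7} 6  {0,1,6,7} 12  {1,2,4,6} 4  {1,3,4,6} 12  {1,3,5,7} 12  {1,3,6,7} 24  {1,4,6,7} 12  {1,5,6,7} 12  {2,3,4,6} 4  {2,4,6,7} 4  {3,4,6,7} 12  {3,5,6,7} 12  {4,5,6,7} 6
  5 to go: {0,1,2,4,6} 10  {0,1,3,4,6} 30  {0,1,3,5,7} 30  {0,1,3,6,7} 60  {0,1,4,6,7} 30  {0,1,5,6,7} 30  {1,2,3,4,6} 20  {1,2,4,6,7} 20  {1,3,4,6,7} 60  {1,3,5,6,7} 60  {1,4,5,6,7} 30  {2,3,4,6,7} 20  {2,4,5,6,7} 10  {3,4,5,6,7} 30
  6 to go: {0,1,2,3,4,6} 60  {0,1,2,4,6,7} 60  {0,1,3,4,6,7} 180  {0,1,3,5,6,7} 180  {0,1,4,5,6,7} 90  {1,2,3,4,6,7} 120  {1,2,4,5,6,7} 60  {1,3,4,5,6,7} 180  {2,3,4,5,6,7} 60
  if 0:k drops first: 420 orders
  if 2:i drops first: 630 orders
  if 3:l drops first: 210 orders
  if 5:m drops first: 420 orders
heap linearizations: 1680

1680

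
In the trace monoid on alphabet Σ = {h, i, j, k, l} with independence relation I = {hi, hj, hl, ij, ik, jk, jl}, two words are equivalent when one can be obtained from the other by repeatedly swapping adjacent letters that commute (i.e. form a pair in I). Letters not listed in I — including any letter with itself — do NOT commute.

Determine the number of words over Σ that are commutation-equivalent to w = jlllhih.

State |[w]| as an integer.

105

piece 0:j — minimal
piece 1:l — minimal
piece 2:l rests on {1:l}
piece 3:l rests on {2:l}
piece 4:h — minimal
piece 5:i rests on {3:l}
piece 6:h rests on {4:h}
minimal pieces: {0:j, 1:l, 4:h}
ways to finish when only these pieces remain (= sum over removing one remaining piece with nothing left below it):
  1 left: {0}→1  {5}→1  {6}→1
  2 left: {0,5}→2  {0,6}→2  {3,5}→1  {4,6}→1  {5,6}→2
  3 left: {0,3,5}→3  {0,4,6}→3  {0,5,6}→6  {2,3,5}→1  {3,5,6}→3  {4,5,6}→3
  4 left: {0,2,3,5}→4  {0,3,5,6}→12  {0,4,5,6}→12  {1,2,3,5}→1  {2,3,5,6}→4  {3,4,5,6}→6
  5 left: {0,1,2,3,5}→5  {0,2,3,5,6}→20  {0,3,4,5,6}→30  {1,2,3,5,6}→5  {2,3,4,5,6}→10
  placing 0:j first → 15 extensions
  placing 1:l first → 60 extensions
  placing 4:h first → 30 extensions
total linear extensions = 105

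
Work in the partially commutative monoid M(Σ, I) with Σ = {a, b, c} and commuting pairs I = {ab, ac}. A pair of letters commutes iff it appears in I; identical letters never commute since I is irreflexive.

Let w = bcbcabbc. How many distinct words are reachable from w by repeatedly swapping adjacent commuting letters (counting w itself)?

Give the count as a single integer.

8

#0=b has no predecessor
#1=c depends on [0:b]
#2=b depends on [1:c]
#3=c depends on [2:b]
#4=a has no predecessor
#5=b depends on [3:c]
#6=b depends on [5:b]
#7=c depends on [6:b]
sources: [0:b, 4:a]
N(rest) = Σ N(rest − s) over sources s of rest; N(one piece) = 1:
  size 1 → [4]=1  [7]=1
  size 2 → [4,7]=2  [6,7]=1
  size 3 → [4,6,7]=3  [5,6,7]=1
  size 4 → [3,5,6,7]=1  [4,5,6,7]=4
  size 5 → [2,3,5,6,7]=1  [3,4,5,6,7]=5
  size 6 → [1,2,3,5,6,7]=1  [2,3,4,5,6,7]=6
  first=0(b) contributes 7
  first=4(a) contributes 1
|[w]| = 8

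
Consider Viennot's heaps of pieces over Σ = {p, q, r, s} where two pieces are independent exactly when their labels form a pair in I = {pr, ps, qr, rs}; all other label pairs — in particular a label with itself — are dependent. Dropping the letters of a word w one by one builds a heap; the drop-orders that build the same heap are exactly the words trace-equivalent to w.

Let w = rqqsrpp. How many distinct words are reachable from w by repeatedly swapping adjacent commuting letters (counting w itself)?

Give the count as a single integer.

#0=r has no predecessor
#1=q has no predecessor
#2=q depends on [1:q]
#3=s depends on [2:q]
#4=r depends on [0:r]
#5=p depends on [2:q]
#6=p depends on [5:p]
sources: [0:r, 1:q]
N(rest) = Σ N(rest − s) over sources s of rest; N(one piece) = 1:
  size 1 → [3]=1  [4]=1  [6]=1
  size 2 → [0,4]=1  [3,4]=2  [3,6]=2  [4,6]=2  [5,6]=1
  size 3 → [0,3,4]=3  [0,4,6]=3  [3,4,6]=6  [3,5,6]=3  [4,5,6]=3
  size 4 → [0,3,4,6]=12  [0,4,5,6]=6  [2,3,5,6]=3  [3,4,5,6]=12
  size 5 → [0,3,4,5,6]=30  [1,2,3,5,6]=3  [2,3,4,5,6]=15
  first=0(r) contributes 18
  first=1(q) contributes 45
|[w]| = 63

63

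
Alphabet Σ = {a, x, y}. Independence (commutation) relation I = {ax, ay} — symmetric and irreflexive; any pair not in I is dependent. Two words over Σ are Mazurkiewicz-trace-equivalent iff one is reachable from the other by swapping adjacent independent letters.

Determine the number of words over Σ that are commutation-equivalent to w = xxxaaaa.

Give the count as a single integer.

35

0(x) covers ∅
1(x) covers 0:x
2(x) covers 1:x
3(a) covers ∅
4(a) covers 3:a
5(a) covers 4:a
6(a) covers 5:a
floor of heap: 0:x, 3:a
completions by unplaced set U, small U first (add the entries for U minus each lowest piece of U):
  |U|=1: {2}:1  {6}:1
  |U|=2: {1,2}:1  {2,6}:2  {5,6}:1
  |U|=3: {0,1,2}:1  {1,2,6}:3  {2,5,6}:3  {4,5,6}:1
  |U|=4: {0,1,2,6}:4  {1,2,5,6}:6  {2,4,5,6}:4  {3,4,5,6}:1
  |U|=5: {0,1,2,5,6}:10  {1,2,4,5,6}:10  {2,3,4,5,6}:5
  start at 0(x): 15
  start at 3(a): 20
sum over floor = 35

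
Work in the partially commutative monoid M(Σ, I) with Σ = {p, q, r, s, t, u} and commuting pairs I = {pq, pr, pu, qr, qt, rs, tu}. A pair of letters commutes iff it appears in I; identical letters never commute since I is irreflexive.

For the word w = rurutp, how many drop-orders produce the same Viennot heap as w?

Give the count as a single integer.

3

#0=r has no predecessor
#1=u depends on [0:r]
#2=r depends on [1:u]
#3=u depends on [2:r]
#4=t depends on [2:r]
#5=p depends on [4:t]
sources: [0:r]
N(rest) = Σ N(rest − s) over sources s of rest; N(one piece) = 1:
  size 1 → [3]=1  [5]=1
  size 2 → [3,5]=2  [4,5]=1
  size 3 → [3,4,5]=3
  size 4 → [2,3,4,5]=3
  first=0(r) contributes 3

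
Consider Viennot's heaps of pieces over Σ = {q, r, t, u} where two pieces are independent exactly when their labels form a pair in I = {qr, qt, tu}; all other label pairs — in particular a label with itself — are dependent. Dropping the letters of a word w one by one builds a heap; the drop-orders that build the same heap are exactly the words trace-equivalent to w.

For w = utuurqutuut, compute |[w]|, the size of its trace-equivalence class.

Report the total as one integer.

drop 0:u onto floor
drop 1:t onto floor
drop 2:u onto {0:u}
drop 3:u onto {2:u}
drop 4:r onto {1:t, 3:u}
drop 5:q onto {3:u}
drop 6:u onto {4:r, 5:q}
drop 7:t onto {4:r}
drop 8:u onto {6:u}
drop 9:u onto {8:u}
drop 10:t onto {7:t}
ground layer = {0:u, 1:t}
drop-orders for the pieces not yet dropped (sum over which currently-grounded one goes next):
  1 to go: {9} 1  {10} 1
  2 to go: {7,10} 1  {8,9} 1  {9,10} 2
  3 to go: {6,8,9} 1  {7,9,10} 3  {8,9,10} 3
  4 to go: {5,6,8,9} 1  {6,8,9,10} 4  {7,8,9,10} 6
  5 to go: {5,6,8,9,10} 5  {6,7,8,9,10} 10
  6 to go: {4,6,7,8,9,10} 10  {5,6,7,8,9,10} 15
  7 to go: {1,4,6,7,8,9,10} 10  {4,5,6,7,8,9,10} 25
  8 to go: {1,4,5,6,7,8,9,10} 35  {3,4,5,6,7,8,9,10} 25
  9 to go: {1,3,4,5,6,7,8,9,10} 60  {2,3,4,5,6,7,8,9,10} 25
  if 0:u drops first: 85 orders
  if 1:t drops first: 25 orders
heap linearizations: 110

110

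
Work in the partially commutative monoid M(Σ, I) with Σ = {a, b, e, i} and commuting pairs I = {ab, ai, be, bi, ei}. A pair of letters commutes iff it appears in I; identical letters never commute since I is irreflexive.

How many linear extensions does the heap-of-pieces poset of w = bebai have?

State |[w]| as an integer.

30

drop 0:b onto floor
drop 1:e onto floor
drop 2:b onto {0:b}
drop 3:a onto {1:e}
drop 4:i onto floor
ground layer = {0:b, 1:e, 4:i}
drop-orders for the pieces not yet dropped (sum over which currently-grounded one goes next):
  1 to go: {2} 1  {3} 1  {4} 1
  2 to go: {0,2} 1  {1,3} 1  {2,3} 2  {2,4} 2  {3,4} 2
  3 to go: {0,2,3} 3  {0,2,4} 3  {1,2,3} 3  {1,3,4} 3  {2,3,4} 6
  if 0:b drops first: 12 orders
  if 1:e drops first: 12 orders
  if 4:i drops first: 6 orders
heap linearizations: 30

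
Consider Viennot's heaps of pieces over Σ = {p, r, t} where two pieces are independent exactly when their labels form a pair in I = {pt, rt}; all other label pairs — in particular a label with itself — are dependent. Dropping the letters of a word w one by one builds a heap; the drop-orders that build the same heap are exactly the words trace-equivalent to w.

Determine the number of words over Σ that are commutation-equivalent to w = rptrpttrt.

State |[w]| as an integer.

126

0(r) covers ∅
1(p) covers 0:r
2(t) covers ∅
3(r) covers 1:p
4(p) covers 3:r
5(t) covers 2:t
6(t) covers 5:t
7(r) covers 4:p
8(t) covers 6:t
floor of heap: 0:r, 2:t
completions by unplaced set U, small U first (add the entries for U minus each lowest piece of U):
  |U|=1: {7}:1  {8}:1
  |U|=2: {4,7}:1  {6,8}:1  {7,8}:2
  |U|=3: {3,4,7}:1  {4,7,8}:3  {5,6,8}:1  {6,7,8}:3
  |U|=4: {1,3,4,7}:1  {2,5,6,8}:1  {3,4,7,8}:4  {4,6,7,8}:6  {5,6,7,8}:4
  |U|=5: {0,1,3,4,7}:1  {1,3,4,7,8}:5  {2,5,6,7,8}:5  {3,4,6,7,8}:10  {4,5,6,7,8}:10
  |U|=6: {0,1,3,4,7,8}:6  {1,3,4,6,7,8}:15  {2,4,5,6,7,8}:15  {3,4,5,6,7,8}:20
  |U|=7: {0,1,3,4,6,7,8}:21  {1,3,4,5,6,7,8}:35  {2,3,4,5,6,7,8}:35
  start at 0(r): 70
  start at 2(t): 56
sum over floor = 126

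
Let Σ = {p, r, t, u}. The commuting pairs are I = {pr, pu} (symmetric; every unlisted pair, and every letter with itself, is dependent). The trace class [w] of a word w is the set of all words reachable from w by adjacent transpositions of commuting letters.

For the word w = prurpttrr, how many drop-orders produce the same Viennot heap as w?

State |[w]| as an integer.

drop 0:p onto floor
drop 1:r onto floor
drop 2:u onto {1:r}
drop 3:r onto {2:u}
drop 4:p onto {0:p}
drop 5:t onto {3:r, 4:p}
drop 6:t onto {5:t}
drop 7:r onto {6:t}
drop 8:r onto {7:r}
ground layer = {0:p, 1:r}
drop-orders for the pieces not yet dropped (sum over which currently-grounded one goes next):
  1 to go: {8} 1
  2 to go: {7,8} 1
  3 to go: {6,7,8} 1
  4 to go: {5,6,7,8} 1
  5 to go: {3,5,6,7,8} 1  {4,5,6,7,8} 1
  6 to go: {0,4,5,6,7,8} 1  {2,3,5,6,7,8} 1  {3,4,5,6,7,8} 2
  7 to go: {0,3,4,5,6,7,8} 3  {1,2,3,5,6,7,8} 1  {2,3,4,5,6,7,8} 3
  if 0:p drops first: 4 orders
  if 1:r drops first: 6 orders
heap linearizations: 10

10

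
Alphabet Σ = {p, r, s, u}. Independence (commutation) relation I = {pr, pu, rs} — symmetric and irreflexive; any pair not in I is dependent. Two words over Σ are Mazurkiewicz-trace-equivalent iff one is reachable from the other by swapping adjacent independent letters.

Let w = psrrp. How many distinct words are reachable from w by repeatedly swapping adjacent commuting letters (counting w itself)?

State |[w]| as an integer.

0(p) covers ∅
1(s) covers 0:p
2(r) covers ∅
3(r) covers 2:r
4(p) covers 1:s
floor of heap: 0:p, 2:r
completions by unplaced set U, small U first (add the entries for U minus each lowest piece of U):
  |U|=1: {3}:1  {4}:1
  |U|=2: {1,4}:1  {2,3}:1  {3,4}:2
  |U|=3: {0,1,4}:1  {1,3,4}:3  {2,3,4}:3
  start at 0(p): 6
  start at 2(r): 4
sum over floor = 10

10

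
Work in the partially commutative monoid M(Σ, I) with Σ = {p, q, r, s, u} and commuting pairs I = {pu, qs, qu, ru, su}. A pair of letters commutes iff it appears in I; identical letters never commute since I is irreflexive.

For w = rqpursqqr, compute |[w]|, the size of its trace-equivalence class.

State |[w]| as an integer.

27

piece 0:r — minimal
piece 1:q rests on {0:r}
piece 2:p rests on {1:q}
piece 3:u — minimal
piece 4:r rests on {2:p}
piece 5:s rests on {4:r}
piece 6:q rests on {4:r}
piece 7:q rests on {6:q}
piece 8:r rests on {5:s, 7:q}
minimal pieces: {0:r, 3:u}
ways to finish when only these pieces remain (= sum over removing one remaining piece with nothing left below it):
  1 left: {3}→1  {8}→1
  2 left: {3,8}→2  {5,8}→1  {7,8}→1
  3 left: {3,5,8}→3  {3,7,8}→3  {5,7,8}→2  {6,7,8}→1
  4 left: {3,5,7,8}→8  {3,6,7,8}→4  {5,6,7,8}→3
  5 left: {3,5,6,7,8}→15  {4,5,6,7,8}→3
  6 left: {2,4,5,6,7,8}→3  {3,4,5,6,7,8}→18
  7 left: {1,2,4,5,6,7,8}→3  {2,3,4,5,6,7,8}→21
  placing 0:r first → 24 extensions
  placing 3:u first → 3 extensions
total linear extensions = 27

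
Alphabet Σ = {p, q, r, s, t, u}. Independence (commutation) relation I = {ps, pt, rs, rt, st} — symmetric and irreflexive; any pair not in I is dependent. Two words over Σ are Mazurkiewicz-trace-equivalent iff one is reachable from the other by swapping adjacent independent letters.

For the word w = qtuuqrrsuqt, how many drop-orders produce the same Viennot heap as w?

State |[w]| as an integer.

3

#0=q has no predecessor
#1=t depends on [0:q]
#2=u depends on [1:t]
#3=u depends on [2:u]
#4=q depends on [3:u]
#5=r depends on [4:q]
#6=r depends on [5:r]
#7=s depends on [4:q]
#8=u depends on [6:r, 7:s]
#9=q depends on [8:u]
#10=t depends on [9:q]
sources: [0:q]
N(rest) = Σ N(rest − s) over sources s of rest; N(one piece) = 1:
  size 1 → [10]=1
  size 2 → [9,10]=1
  size 3 → [8,9,10]=1
  size 4 → [6,8,9,10]=1  [7,8,9,10]=1
  size 5 → [5,6,8,9,10]=1  [6,7,8,9,10]=2
  size 6 → [5,6,7,8,9,10]=3
  size 7 → [4,5,6,7,8,9,10]=3
  size 8 → [3,4,5,6,7,8,9,10]=3
  size 9 → [2,3,4,5,6,7,8,9,10]=3
  first=0(q) contributes 3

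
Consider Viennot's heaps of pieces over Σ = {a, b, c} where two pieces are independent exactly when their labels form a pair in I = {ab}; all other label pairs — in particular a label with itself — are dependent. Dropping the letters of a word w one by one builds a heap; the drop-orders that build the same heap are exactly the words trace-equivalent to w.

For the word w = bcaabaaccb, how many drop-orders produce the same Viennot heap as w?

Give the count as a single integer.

5

drop 0:b onto floor
drop 1:c onto {0:b}
drop 2:a onto {1:c}
drop 3:a onto {2:a}
drop 4:b onto {1:c}
drop 5:a onto {3:a}
drop 6:a onto {5:a}
drop 7:c onto {4:b, 6:a}
drop 8:c onto {7:c}
drop 9:b onto {8:c}
ground layer = {0:b}
drop-orders for the pieces not yet dropped (sum over which currently-grounded one goes next):
  1 to go: {9} 1
  2 to go: {8,9} 1
  3 to go: {7,8,9} 1
  4 to go: {4,7,8,9} 1  {6,7,8,9} 1
  5 to go: {4,6,7,8,9} 2  {5,6,7,8,9} 1
  6 to go: {3,5,6,7,8,9} 1  {4,5,6,7,8,9} 3
  7 to go: {2,3,5,6,7,8,9} 1  {3,4,5,6,7,8,9} 4
  8 to go: {2,3,4,5,6,7,8,9} 5
  if 0:b drops first: 5 orders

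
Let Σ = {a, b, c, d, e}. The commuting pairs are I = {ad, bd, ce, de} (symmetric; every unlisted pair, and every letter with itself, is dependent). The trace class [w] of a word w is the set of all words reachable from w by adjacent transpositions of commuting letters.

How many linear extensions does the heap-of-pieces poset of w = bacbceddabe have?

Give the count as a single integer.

drop 0:b onto floor
drop 1:a onto {0:b}
drop 2:c onto {1:a}
drop 3:b onto {2:c}
drop 4:c onto {3:b}
drop 5:e onto {3:b}
drop 6:d onto {4:c}
drop 7:d onto {6:d}
drop 8:a onto {4:c, 5:e}
drop 9:b onto {8:a}
drop 10:e onto {9:b}
ground layer = {0:b}
drop-orders for the pieces not yet dropped (sum over which currently-grounded one goes next):
  1 to go: {7} 1  {10} 1
  2 to go: {6,7} 1  {7,10} 2  {9,10} 1
  3 to go: {6,7,10} 3  {7,9,10} 3  {8,9,10} 1
  4 to go: {5,8,9,10} 1  {6,7,9,10} 6  {7,8,9,10} 4
  5 to go: {5,7,8,9,10} 5  {6,7,8,9,10} 10
  6 to go: {4,6,7,8,9,10} 10  {5,6,7,8,9,10} 15
  7 to go: {4,5,6,7,8,9,10} 25
  8 to go: {3,4,5,6,7,8,9,10} 25
  9 to go: {2,3,4,5,6,7,8,9,10} 25
  if 0:b drops first: 25 orders

25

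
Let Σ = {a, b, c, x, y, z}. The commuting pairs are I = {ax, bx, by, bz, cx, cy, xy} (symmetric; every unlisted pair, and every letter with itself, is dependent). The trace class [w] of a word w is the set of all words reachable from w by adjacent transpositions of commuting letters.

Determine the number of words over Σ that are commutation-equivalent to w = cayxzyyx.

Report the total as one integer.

0(c) covers ∅
1(a) covers 0:c
2(y) covers 1:a
3(x) covers ∅
4(z) covers 2:y, 3:x
5(y) covers 4:z
6(y) covers 5:y
7(x) covers 4:z
floor of heap: 0:c, 3:x
completions by unplaced set U, small U first (add the entries for U minus each lowest piece of U):
  |U|=1: {6}:1  {7}:1
  |U|=2: {5,6}:1  {6,7}:2
  |U|=3: {5,6,7}:3
  |U|=4: {4,5,6,7}:3
  |U|=5: {2,4,5,6,7}:3  {3,4,5,6,7}:3
  |U|=6: {1,2,4,5,6,7}:3  {2,3,4,5,6,7}:6
  start at 0(c): 9
  start at 3(x): 3
sum over floor = 12

12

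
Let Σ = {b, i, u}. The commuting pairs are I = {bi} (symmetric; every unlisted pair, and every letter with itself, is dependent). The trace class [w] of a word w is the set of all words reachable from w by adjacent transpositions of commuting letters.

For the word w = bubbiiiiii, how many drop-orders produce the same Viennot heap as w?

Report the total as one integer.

28

0(b) covers ∅
1(u) covers 0:b
2(b) covers 1:u
3(b) covers 2:b
4(i) covers 1:u
5(i) covers 4:i
6(i) covers 5:i
7(i) covers 6:i
8(i) covers 7:i
9(i) covers 8:i
floor of heap: 0:b
completions by unplaced set U, small U first (add the entries for U minus each lowest piece of U):
  |U|=1: {3}:1  {9}:1
  |U|=2: {2,3}:1  {3,9}:2  {8,9}:1
  |U|=3: {2,3,9}:3  {3,8,9}:3  {7,8,9}:1
  |U|=4: {2,3,8,9}:6  {3,7,8,9}:4  {6,7,8,9}:1
  |U|=5: {2,3,7,8,9}:10  {3,6,7,8,9}:5  {5,6,7,8,9}:1
  |U|=6: {2,3,6,7,8,9}:15  {3,5,6,7,8,9}:6  {4,5,6,7,8,9}:1
  |U|=7: {2,3,5,6,7,8,9}:21  {3,4,5,6,7,8,9}:7
  |U|=8: {2,3,4,5,6,7,8,9}:28
  start at 0(b): 28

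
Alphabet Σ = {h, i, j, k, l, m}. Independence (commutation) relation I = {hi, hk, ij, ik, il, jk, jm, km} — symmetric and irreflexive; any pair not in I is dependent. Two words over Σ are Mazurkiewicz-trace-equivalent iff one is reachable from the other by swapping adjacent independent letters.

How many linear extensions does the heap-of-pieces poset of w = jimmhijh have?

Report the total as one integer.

#0=j has no predecessor
#1=i has no predecessor
#2=m depends on [1:i]
#3=m depends on [2:m]
#4=h depends on [0:j, 3:m]
#5=i depends on [3:m]
#6=j depends on [4:h]
#7=h depends on [6:j]
sources: [0:j, 1:i]
N(rest) = Σ N(rest − s) over sources s of rest; N(one piece) = 1:
  size 1 → [5]=1  [7]=1
  size 2 → [5,7]=2  [6,7]=1
  size 3 → [4,6,7]=1  [5,6,7]=3
  size 4 → [0,4,6,7]=1  [4,5,6,7]=4
  size 5 → [0,4,5,6,7]=5  [3,4,5,6,7]=4
  size 6 → [0,3,4,5,6,7]=9  [2,3,4,5,6,7]=4
  first=0(j) contributes 4
  first=1(i) contributes 13
|[w]| = 17

17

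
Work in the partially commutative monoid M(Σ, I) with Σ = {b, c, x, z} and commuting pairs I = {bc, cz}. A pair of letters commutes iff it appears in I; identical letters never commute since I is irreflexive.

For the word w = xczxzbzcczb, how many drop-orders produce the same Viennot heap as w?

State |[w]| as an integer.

0(x) covers ∅
1(c) covers 0:x
2(z) covers 0:x
3(x) covers 1:c, 2:z
4(z) covers 3:x
5(b) covers 4:z
6(z) covers 5:b
7(c) covers 3:x
8(c) covers 7:c
9(z) covers 6:z
10(b) covers 9:z
floor of heap: 0:x
completions by unplaced set U, small U first (add the entries for U minus each lowest piece of U):
  |U|=1: {8}:1  {10}:1
  |U|=2: {7,8}:1  {8,10}:2  {9,10}:1
  |U|=3: {6,9,10}:1  {7,8,10}:3  {8,9,10}:3
  |U|=4: {5,6,9,10}:1  {6,8,9,10}:4  {7,8,9,10}:6
  |U|=5: {4,5,6,9,10}:1  {5,6,8,9,10}:5  {6,7,8,9,10}:10
  |U|=6: {4,5,6,8,9,10}:6  {5,6,7,8,9,10}:15
  |U|=7: {4,5,6,7,8,9,10}:21
  |U|=8: {3,4,5,6,7,8,9,10}:21
  |U|=9: {1,3,4,5,6,7,8,9,10}:21  {2,3,4,5,6,7,8,9,10}:21
  start at 0(x): 42

42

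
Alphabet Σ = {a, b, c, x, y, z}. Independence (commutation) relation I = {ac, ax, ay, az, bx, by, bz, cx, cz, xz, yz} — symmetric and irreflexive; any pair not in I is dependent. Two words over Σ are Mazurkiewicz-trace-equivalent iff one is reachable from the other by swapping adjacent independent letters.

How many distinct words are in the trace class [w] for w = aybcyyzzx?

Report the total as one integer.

#0=a has no predecessor
#1=y has no predecessor
#2=b depends on [0:a]
#3=c depends on [1:y, 2:b]
#4=y depends on [3:c]
#5=y depends on [4:y]
#6=z has no predecessor
#7=z depends on [6:z]
#8=x depends on [5:y]
sources: [0:a, 1:y, 6:z]
N(rest) = Σ N(rest − s) over sources s of rest; N(one piece) = 1:
  size 1 → [7]=1  [8]=1
  size 2 → [5,8]=1  [6,7]=1  [7,8]=2
  size 3 → [4,5,8]=1  [5,7,8]=3  [6,7,8]=3
  size 4 → [3,4,5,8]=1  [4,5,7,8]=4  [5,6,7,8]=6
  size 5 → [1,3,4,5,8]=1  [2,3,4,5,8]=1  [3,4,5,7,8]=5  [4,5,6,7,8]=10
  size 6 → [0,2,3,4,5,8]=1  [1,2,3,4,5,8]=2  [1,3,4,5,7,8]=6  [2,3,4,5,7,8]=6  [3,4,5,6,7,8]=15
  size 7 → [0,1,2,3,4,5,8]=3  [0,2,3,4,5,7,8]=7  [1,2,3,4,5,7,8]=14  [1,3,4,5,6,7,8]=21  [2,3,4,5,6,7,8]=21
  first=0(a) contributes 56
  first=1(y) contributes 28
  first=6(z) contributes 24
|[w]| = 108

108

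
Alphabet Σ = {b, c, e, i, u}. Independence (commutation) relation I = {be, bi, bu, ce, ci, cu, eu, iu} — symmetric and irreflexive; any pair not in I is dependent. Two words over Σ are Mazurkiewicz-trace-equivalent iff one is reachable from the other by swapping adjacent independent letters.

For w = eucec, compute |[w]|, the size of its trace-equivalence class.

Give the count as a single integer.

#0=e has no predecessor
#1=u has no predecessor
#2=c has no predecessor
#3=e depends on [0:e]
#4=c depends on [2:c]
sources: [0:e, 1:u, 2:c]
N(rest) = Σ N(rest − s) over sources s of rest; N(one piece) = 1:
  size 1 → [1]=1  [3]=1  [4]=1
  size 2 → [0,3]=1  [1,3]=2  [1,4]=2  [2,4]=1  [3,4]=2
  size 3 → [0,1,3]=3  [0,3,4]=3  [1,2,4]=3  [1,3,4]=6  [2,3,4]=3
  first=0(e) contributes 12
  first=1(u) contributes 6
  first=2(c) contributes 12
|[w]| = 30

30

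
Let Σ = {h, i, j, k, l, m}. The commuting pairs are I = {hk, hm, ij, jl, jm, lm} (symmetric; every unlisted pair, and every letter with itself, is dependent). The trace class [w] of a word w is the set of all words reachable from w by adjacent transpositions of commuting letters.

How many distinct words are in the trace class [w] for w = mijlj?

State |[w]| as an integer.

0(m) covers ∅
1(i) covers 0:m
2(j) covers ∅
3(l) covers 1:i
4(j) covers 2:j
floor of heap: 0:m, 2:j
completions by unplaced set U, small U first (add the entries for U minus each lowest piece of U):
  |U|=1: {3}:1  {4}:1
  |U|=2: {1,3}:1  {2,4}:1  {3,4}:2
  |U|=3: {0,1,3}:1  {1,3,4}:3  {2,3,4}:3
  start at 0(m): 6
  start at 2(j): 4
sum over floor = 10

10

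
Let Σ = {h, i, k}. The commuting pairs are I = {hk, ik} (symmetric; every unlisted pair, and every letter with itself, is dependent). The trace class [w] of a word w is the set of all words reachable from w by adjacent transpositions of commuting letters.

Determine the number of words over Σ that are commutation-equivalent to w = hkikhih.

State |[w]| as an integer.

0(h) covers ∅
1(k) covers ∅
2(i) covers 0:h
3(k) covers 1:k
4(h) covers 2:i
5(i) covers 4:h
6(h) covers 5:i
floor of heap: 0:h, 1:k
completions by unplaced set U, small U first (add the entries for U minus each lowest piece of U):
  |U|=1: {3}:1  {6}:1
  |U|=2: {1,3}:1  {3,6}:2  {5,6}:1
  |U|=3: {1,3,6}:3  {3,5,6}:3  {4,5,6}:1
  |U|=4: {1,3,5,6}:6  {2,4,5,6}:1  {3,4,5,6}:4
  |U|=5: {0,2,4,5,6}:1  {1,3,4,5,6}:10  {2,3,4,5,6}:5
  start at 0(h): 15
  start at 1(k): 6
sum over floor = 21

21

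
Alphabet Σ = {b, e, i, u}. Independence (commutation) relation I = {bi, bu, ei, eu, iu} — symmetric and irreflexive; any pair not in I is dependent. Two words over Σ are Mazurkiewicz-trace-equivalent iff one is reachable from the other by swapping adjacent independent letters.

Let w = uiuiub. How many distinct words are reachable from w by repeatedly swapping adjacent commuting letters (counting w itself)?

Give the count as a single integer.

60

piece 0:u — minimal
piece 1:i — minimal
piece 2:u rests on {0:u}
piece 3:i rests on {1:i}
piece 4:u rests on {2:u}
piece 5:b — minimal
minimal pieces: {0:u, 1:i, 5:b}
ways to finish when only these pieces remain (= sum over removing one remaining piece with nothing left below it):
  1 left: {3}→1  {4}→1  {5}→1
  2 left: {1,3}→1  {2,4}→1  {3,4}→2  {3,5}→2  {4,5}→2
  3 left: {0,2,4}→1  {1,3,4}→3  {1,3,5}→3  {2,3,4}→3  {2,4,5}→3  {3,4,5}→6
  4 left: {0,2,3,4}→4  {0,2,4,5}→4  {1,2,3,4}→6  {1,3,4,5}→12  {2,3,4,5}→12
  placing 0:u first → 30 extensions
  placing 1:i first → 20 extensions
  placing 5:b first → 10 extensions
total linear extensions = 60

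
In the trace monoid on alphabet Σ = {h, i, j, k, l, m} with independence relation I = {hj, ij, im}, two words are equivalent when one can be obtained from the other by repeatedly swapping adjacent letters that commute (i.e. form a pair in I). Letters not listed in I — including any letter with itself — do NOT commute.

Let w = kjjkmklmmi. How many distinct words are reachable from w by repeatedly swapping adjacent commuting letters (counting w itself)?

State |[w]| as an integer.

3

piece 0:k — minimal
piece 1:j rests on {0:k}
piece 2:j rests on {1:j}
piece 3:k rests on {2:j}
piece 4:m rests on {3:k}
piece 5:k rests on {4:m}
piece 6:l rests on {5:k}
piece 7:m rests on {6:l}
piece 8:m rests on {7:m}
piece 9:i rests on {6:l}
minimal pieces: {0:k}
ways to finish when only these pieces remain (= sum over removing one remaining piece with nothing left below it):
  1 left: {8}→1  {9}→1
  2 left: {7,8}→1  {8,9}→2
  3 left: {7,8,9}→3
  4 left: {6,7,8,9}→3
  5 left: {5,6,7,8,9}→3
  6 left: {4,5,6,7,8,9}→3
  7 left: {3,4,5,6,7,8,9}→3
  8 left: {2,3,4,5,6,7,8,9}→3
  placing 0:k first → 3 extensions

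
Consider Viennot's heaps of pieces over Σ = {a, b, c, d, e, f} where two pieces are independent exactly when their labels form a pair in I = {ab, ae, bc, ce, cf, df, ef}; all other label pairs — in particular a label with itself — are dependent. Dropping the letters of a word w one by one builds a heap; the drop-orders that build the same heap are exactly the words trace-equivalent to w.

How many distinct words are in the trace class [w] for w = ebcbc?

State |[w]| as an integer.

piece 0:e — minimal
piece 1:b rests on {0:e}
piece 2:c — minimal
piece 3:b rests on {1:b}
piece 4:c rests on {2:c}
minimal pieces: {0:e, 2:c}
ways to finish when only these pieces remain (= sum over removing one remaining piece with nothing left below it):
  1 left: {3}→1  {4}→1
  2 left: {1,3}→1  {2,4}→1  {3,4}→2
  3 left: {0,1,3}→1  {1,3,4}→3  {2,3,4}→3
  placing 0:e first → 6 extensions
  placing 2:c first → 4 extensions
total linear extensions = 10

10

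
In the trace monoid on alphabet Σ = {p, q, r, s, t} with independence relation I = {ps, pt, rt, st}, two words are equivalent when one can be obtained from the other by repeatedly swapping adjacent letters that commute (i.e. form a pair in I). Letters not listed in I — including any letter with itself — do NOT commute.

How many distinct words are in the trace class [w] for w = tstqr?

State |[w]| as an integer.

3

drop 0:t onto floor
drop 1:s onto floor
drop 2:t onto {0:t}
drop 3:q onto {1:s, 2:t}
drop 4:r onto {3:q}
ground layer = {0:t, 1:s}
drop-orders for the pieces not yet dropped (sum over which currently-grounded one goes next):
  1 to go: {4} 1
  2 to go: {3,4} 1
  3 to go: {1,3,4} 1  {2,3,4} 1
  if 0:t drops first: 2 orders
  if 1:s drops first: 1 orders
heap linearizations: 3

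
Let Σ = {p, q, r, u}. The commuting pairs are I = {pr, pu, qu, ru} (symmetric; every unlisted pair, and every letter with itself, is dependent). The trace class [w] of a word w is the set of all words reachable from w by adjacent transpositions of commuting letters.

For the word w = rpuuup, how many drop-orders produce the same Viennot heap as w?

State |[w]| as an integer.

60

#0=r has no predecessor
#1=p has no predecessor
#2=u has no predecessor
#3=u depends on [2:u]
#4=u depends on [3:u]
#5=p depends on [1:p]
sources: [0:r, 1:p, 2:u]
N(rest) = Σ N(rest − s) over sources s of rest; N(one piece) = 1:
  size 1 → [0]=1  [4]=1  [5]=1
  size 2 → [0,4]=2  [0,5]=2  [1,5]=1  [3,4]=1  [4,5]=2
  size 3 → [0,1,5]=3  [0,3,4]=3  [0,4,5]=6  [1,4,5]=3  [2,3,4]=1  [3,4,5]=3
  size 4 → [0,1,4,5]=12  [0,2,3,4]=4  [0,3,4,5]=12  [1,3,4,5]=6  [2,3,4,5]=4
  first=0(r) contributes 10
  first=1(p) contributes 20
  first=2(u) contributes 30
|[w]| = 60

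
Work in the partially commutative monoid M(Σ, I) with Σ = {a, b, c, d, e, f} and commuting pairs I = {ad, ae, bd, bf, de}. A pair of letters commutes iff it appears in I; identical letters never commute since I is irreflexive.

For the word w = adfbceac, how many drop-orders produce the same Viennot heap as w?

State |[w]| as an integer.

0(a) covers ∅
1(d) covers ∅
2(f) covers 0:a, 1:d
3(b) covers 0:a
4(c) covers 2:f, 3:b
5(e) covers 4:c
6(a) covers 4:c
7(c) covers 5:e, 6:a
floor of heap: 0:a, 1:d
completions by unplaced set U, small U first (add the entries for U minus each lowest piece of U):
  |U|=1: {7}:1
  |U|=2: {5,7}:1  {6,7}:1
  |U|=3: {5,6,7}:2
  |U|=4: {4,5,6,7}:2
  |U|=5: {2,4,5,6,7}:2  {3,4,5,6,7}:2
  |U|=6: {1,2,4,5,6,7}:2  {2,3,4,5,6,7}:4
  start at 0(a): 6
  start at 1(d): 4
sum over floor = 10

10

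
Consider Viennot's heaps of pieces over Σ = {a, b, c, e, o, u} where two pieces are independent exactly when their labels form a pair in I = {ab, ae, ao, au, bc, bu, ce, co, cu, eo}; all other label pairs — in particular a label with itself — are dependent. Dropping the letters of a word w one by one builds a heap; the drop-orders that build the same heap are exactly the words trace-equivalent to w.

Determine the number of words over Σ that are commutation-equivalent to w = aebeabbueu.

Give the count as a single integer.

135

#0=a has no predecessor
#1=e has no predecessor
#2=b depends on [1:e]
#3=e depends on [2:b]
#4=a depends on [0:a]
#5=b depends on [3:e]
#6=b depends on [5:b]
#7=u depends on [3:e]
#8=e depends on [6:b, 7:u]
#9=u depends on [8:e]
sources: [0:a, 1:e]
N(rest) = Σ N(rest − s) over sources s of rest; N(one piece) = 1:
  size 1 → [4]=1  [9]=1
  size 2 → [0,4]=1  [4,9]=2  [8,9]=1
  size 3 → [0,4,9]=3  [4,8,9]=3  [6,8,9]=1  [7,8,9]=1
  size 4 → [0,4,8,9]=6  [4,6,8,9]=4  [4,7,8,9]=4  [5,6,8,9]=1  [6,7,8,9]=2
  size 5 → [0,4,6,8,9]=10  [0,4,7,8,9]=10  [4,5,6,8,9]=5  [4,6,7,8,9]=10  [5,6,7,8,9]=3
  size 6 → [0,4,5,6,8,9]=15  [0,4,6,7,8,9]=30  [3,5,6,7,8,9]=3  [4,5,6,7,8,9]=18
  size 7 → [0,4,5,6,7,8,9]=63  [2,3,5,6,7,8,9]=3  [3,4,5,6,7,8,9]=21
  size 8 → [0,3,4,5,6,7,8,9]=84  [1,2,3,5,6,7,8,9]=3  [2,3,4,5,6,7,8,9]=24
  first=0(a) contributes 27
  first=1(e) contributes 108
|[w]| = 135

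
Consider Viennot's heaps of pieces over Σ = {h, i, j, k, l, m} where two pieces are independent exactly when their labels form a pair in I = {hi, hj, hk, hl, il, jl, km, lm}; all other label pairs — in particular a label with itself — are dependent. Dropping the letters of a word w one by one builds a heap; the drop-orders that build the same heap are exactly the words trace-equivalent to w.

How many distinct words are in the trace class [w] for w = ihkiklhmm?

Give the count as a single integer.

81

0(i) covers ∅
1(h) covers ∅
2(k) covers 0:i
3(i) covers 2:k
4(k) covers 3:i
5(l) covers 4:k
6(h) covers 1:h
7(m) covers 3:i, 6:h
8(m) covers 7:m
floor of heap: 0:i, 1:h
completions by unplaced set U, small U first (add the entries for U minus each lowest piece of U):
  |U|=1: {5}:1  {8}:1
  |U|=2: {4,5}:1  {5,8}:2  {7,8}:1
  |U|=3: {4,5,8}:3  {5,7,8}:3  {6,7,8}:1
  |U|=4: {1,6,7,8}:1  {4,5,7,8}:6  {5,6,7,8}:4
  |U|=5: {1,5,6,7,8}:5  {3,4,5,7,8}:6  {4,5,6,7,8}:10
  |U|=6: {1,4,5,6,7,8}:15  {2,3,4,5,7,8}:6  {3,4,5,6,7,8}:16
  |U|=7: {0,2,3,4,5,7,8}:6  {1,3,4,5,6,7,8}:31  {2,3,4,5,6,7,8}:22
  start at 0(i): 53
  start at 1(h): 28
sum over floor = 81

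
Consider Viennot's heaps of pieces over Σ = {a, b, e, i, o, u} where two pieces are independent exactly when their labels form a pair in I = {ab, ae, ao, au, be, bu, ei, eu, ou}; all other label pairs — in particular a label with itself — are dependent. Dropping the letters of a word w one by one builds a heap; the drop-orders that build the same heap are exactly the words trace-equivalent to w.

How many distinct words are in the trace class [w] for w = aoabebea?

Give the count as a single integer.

336

drop 0:a onto floor
drop 1:o onto floor
drop 2:a onto {0:a}
drop 3:b onto {1:o}
drop 4:e onto {1:o}
drop 5:b onto {3:b}
drop 6:e onto {4:e}
drop 7:a onto {2:a}
ground layer = {0:a, 1:o}
drop-orders for the pieces not yet dropped (sum over which currently-grounded one goes next):
  1 to go: {5} 1  {6} 1  {7} 1
  2 to go: {2,7} 1  {3,5} 1  {4,6} 1  {5,6} 2  {5,7} 2  {6,7} 2
  3 to go: {0,2,7} 1  {2,5,7} 3  {2,6,7} 3  {3,5,6} 3  {3,5,7} 3  {4,5,6} 3  {4,6,7} 3  {5,6,7} 6
  4 to go: {0,2,5,7} 4  {0,2,6,7} 4  {2,3,5,7} 6  {2,4,6,7} 6  {2,5,6,7} 12  {3,4,5,6} 6  {3,5,6,7} 12  {4,5,6,7} 12
  5 to go: {0,2,3,5,7} 10  {0,2,4,6,7} 10  {0,2,5,6,7} 20  {1,3,4,5,6} 6  {2,3,5,6,7} 30  {2,4,5,6,7} 30  {3,4,5,6,7} 30
  6 to go: {0,2,3,5,6,7} 60  {0,2,4,5,6,7} 60  {1,3,4,5,6,7} 36  {2,3,4,5,6,7} 90
  if 0:a drops first: 126 orders
  if 1:o drops first: 210 orders
heap linearizations: 336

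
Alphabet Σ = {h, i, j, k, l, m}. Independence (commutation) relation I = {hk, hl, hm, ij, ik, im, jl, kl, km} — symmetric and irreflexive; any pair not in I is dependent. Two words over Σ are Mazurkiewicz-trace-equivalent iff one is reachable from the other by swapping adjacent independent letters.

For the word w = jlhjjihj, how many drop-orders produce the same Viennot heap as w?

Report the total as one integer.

drop 0:j onto floor
drop 1:l onto floor
drop 2:h onto {0:j}
drop 3:j onto {2:h}
drop 4:j onto {3:j}
drop 5:i onto {1:l, 2:h}
drop 6:h onto {4:j, 5:i}
drop 7:j onto {6:h}
ground layer = {0:j, 1:l}
drop-orders for the pieces not yet dropped (sum over which currently-grounded one goes next):
  1 to go: {7} 1
  2 to go: {6,7} 1
  3 to go: {4,6,7} 1  {5,6,7} 1
  4 to go: {1,5,6,7} 1  {3,4,6,7} 1  {4,5,6,7} 2
  5 to go: {1,4,5,6,7} 3  {3,4,5,6,7} 3
  6 to go: {1,3,4,5,6,7} 6  {2,3,4,5,6,7} 3
  if 0:j drops first: 9 orders
  if 1:l drops first: 3 orders
heap linearizations: 12

12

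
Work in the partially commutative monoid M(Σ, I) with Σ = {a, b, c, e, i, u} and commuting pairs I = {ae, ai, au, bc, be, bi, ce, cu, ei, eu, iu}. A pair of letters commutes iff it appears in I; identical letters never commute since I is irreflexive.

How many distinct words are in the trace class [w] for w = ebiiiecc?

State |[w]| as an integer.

piece 0:e — minimal
piece 1:b — minimal
piece 2:i — minimal
piece 3:i rests on {2:i}
piece 4:i rests on {3:i}
piece 5:e rests on {0:e}
piece 6:c rests on {4:i}
piece 7:c rests on {6:c}
minimal pieces: {0:e, 1:b, 2:i}
ways to finish when only these pieces remain (= sum over removing one remaining piece with nothing left below it):
  1 left: {1}→1  {5}→1  {7}→1
  2 left: {0,5}→1  {1,5}→2  {1,7}→2  {5,7}→2  {6,7}→1
  3 left: {0,1,5}→3  {0,5,7}→3  {1,5,7}→6  {1,6,7}→3  {4,6,7}→1  {5,6,7}→3
  4 left: {0,1,5,7}→12  {0,5,6,7}→6  {1,4,6,7}→4  {1,5,6,7}→12  {3,4,6,7}→1  {4,5,6,7}→4
  5 left: {0,1,5,6,7}→30  {0,4,5,6,7}→10  {1,3,4,6,7}→5  {1,4,5,6,7}→20  {2,3,4,6,7}→1  {3,4,5,6,7}→5
  6 left: {0,1,4,5,6,7}→60  {0,3,4,5,6,7}→15  {1,2,3,4,6,7}→6  {1,3,4,5,6,7}→30  {2,3,4,5,6,7}→6
  placing 0:e first → 42 extensions
  placing 1:b first → 21 extensions
  placing 2:i first → 105 extensions
total linear extensions = 168

168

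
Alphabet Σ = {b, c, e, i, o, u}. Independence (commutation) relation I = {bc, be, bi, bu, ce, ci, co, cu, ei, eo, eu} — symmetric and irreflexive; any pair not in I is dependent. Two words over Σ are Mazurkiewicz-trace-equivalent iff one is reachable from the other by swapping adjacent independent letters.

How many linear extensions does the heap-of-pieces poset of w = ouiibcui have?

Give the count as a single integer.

48

#0=o has no predecessor
#1=u depends on [0:o]
#2=i depends on [1:u]
#3=i depends on [2:i]
#4=b depends on [0:o]
#5=c has no predecessor
#6=u depends on [3:i]
#7=i depends on [6:u]
sources: [0:o, 5:c]
N(rest) = Σ N(rest − s) over sources s of rest; N(one piece) = 1:
  size 1 → [4]=1  [5]=1  [7]=1
  size 2 → [4,5]=2  [4,7]=2  [5,7]=2  [6,7]=1
  size 3 → [3,6,7]=1  [4,5,7]=6  [4,6,7]=3  [5,6,7]=3
  size 4 → [2,3,6,7]=1  [3,4,6,7]=4  [3,5,6,7]=4  [4,5,6,7]=12
  size 5 → [1,2,3,6,7]=1  [2,3,4,6,7]=5  [2,3,5,6,7]=5  [3,4,5,6,7]=20
  size 6 → [1,2,3,4,6,7]=6  [1,2,3,5,6,7]=6  [2,3,4,5,6,7]=30
  first=0(o) contributes 42
  first=5(c) contributes 6
|[w]| = 48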